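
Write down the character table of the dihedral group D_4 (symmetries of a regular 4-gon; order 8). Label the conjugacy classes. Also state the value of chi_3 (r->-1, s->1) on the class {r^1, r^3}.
Conjugacy classes: {e} of size 1, {r^2} of size 1, {r^1, r^3} of size 2, {s, sr^2, ...} of size 2, {sr, sr^3, ...} of size 2.
Character table:
  irrep \ class              {e} (size 1)  {r^2} (size 1)  {r^1, r^3} (size 2)  {s, sr^2, ...} (size 2)  {sr, sr^3, ...} (size 2)
  chi_1 (triv)               1             1               1                    1                        1                       
  chi_2 (sign: r->1, s->-1)  1             1               1                    -1                       -1                      
  chi_3 (r->-1, s->1)        1             1               -1                   1                        -1                      
  chi_4 (r->-1, s->-1)       1             1               -1                   -1                       1                       
  chi_5 (2d, j=1)            2             -2              0                    0                        0                       

Spot check: chi_3 (r->-1, s->1) on {r^1, r^3} = -1.

Explanation: D_4 has order 2*4 = 8 with 5 conjugacy classes, hence 5 irreducibles. Sum of squared dims 1 + 1 + 1 + 1 + 4 = 8 = |G|. Linear characters come from the abelianisation; the 2-dimensional irreps have character r^k -> 2*cos(2*pi*j*k/4), reflections -> 0.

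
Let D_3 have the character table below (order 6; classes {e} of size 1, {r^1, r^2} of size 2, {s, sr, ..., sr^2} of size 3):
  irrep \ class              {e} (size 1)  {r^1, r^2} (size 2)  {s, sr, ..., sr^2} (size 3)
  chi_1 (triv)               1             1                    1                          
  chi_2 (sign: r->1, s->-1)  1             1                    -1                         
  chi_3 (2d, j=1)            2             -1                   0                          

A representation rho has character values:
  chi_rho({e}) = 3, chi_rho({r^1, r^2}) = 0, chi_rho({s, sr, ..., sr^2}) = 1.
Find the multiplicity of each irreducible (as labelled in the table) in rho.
Multiplicities: chi_1: 1, chi_2: 0, chi_3: 1.

Solution. Use <chi_rho, chi> = (1/|G|) sum_C |C| * chi_rho(C) * conj(chi(C)) with |G| = 6 for each irreducible chi in the table:
  <chi_rho, chi_1> = (1/6)[1*(3)*conj(1) + 2*(0)*conj(1) + 3*(1)*conj(1)]
      = (1/6)[(3) + (0) + (3)] = 6/6 = 1
  <chi_rho, chi_2> = (1/6)[1*(3)*conj(1) + 2*(0)*conj(1) + 3*(1)*conj(-1)]
      = (1/6)[(3) + (0) + (-3)] = 0/6 = 0
  <chi_rho, chi_3> = (1/6)[1*(3)*conj(2) + 2*(0)*conj(-1) + 3*(1)*conj(0)]
      = (1/6)[(6) + (0) + (0)] = 6/6 = 1
Dimension check: dim(rho) = sum (mult * dim) = 1*1 + 0*1 + 1*2 = 3 = chi_rho(e) = 3.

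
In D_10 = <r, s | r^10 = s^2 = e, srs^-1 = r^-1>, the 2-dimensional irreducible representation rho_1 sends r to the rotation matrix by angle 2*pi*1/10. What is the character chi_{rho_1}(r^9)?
chi_{rho_1}(r^9) = 2*cos(2*pi*1*9/10) = 1/2 + sqrt(5)/2

Proof sketch: rho_1(r^9) is rotation by angle 2*pi*1*9/10, whose trace is 2*cos(2*pi*1*9/10) = 1/2 + sqrt(5)/2.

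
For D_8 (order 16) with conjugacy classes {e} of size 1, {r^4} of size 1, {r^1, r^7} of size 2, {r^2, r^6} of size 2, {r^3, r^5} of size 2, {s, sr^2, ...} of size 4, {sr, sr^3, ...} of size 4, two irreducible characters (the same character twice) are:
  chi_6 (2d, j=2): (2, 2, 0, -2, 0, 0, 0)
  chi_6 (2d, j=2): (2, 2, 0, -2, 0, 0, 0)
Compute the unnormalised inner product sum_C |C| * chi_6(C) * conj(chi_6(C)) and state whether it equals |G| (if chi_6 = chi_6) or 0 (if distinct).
Sum = 16 = |G| = 16; so <chi_6, chi_6> = 1 (norm-1 confirms irreducibility).

Reasoning: Compute term by term over conjugacy classes (|C| * chi_6(C) * conj(chi_6(C))):
  1*(2)*conj(2) + 1*(2)*conj(2) + 2*(0)*conj(0) + 2*(-2)*conj(-2) + 2*(0)*conj(0) + 4*(0)*conj(0) + 4*(0)*conj(0)
  = (4) + (4) + (0) + (8) + (0) + (0) + (0)
  = 16.
Dividing by |G| = 16 gives 16/16 = 1, matching the row-orthogonality relation <chi_6, chi_6> = [chi_6 = chi_6].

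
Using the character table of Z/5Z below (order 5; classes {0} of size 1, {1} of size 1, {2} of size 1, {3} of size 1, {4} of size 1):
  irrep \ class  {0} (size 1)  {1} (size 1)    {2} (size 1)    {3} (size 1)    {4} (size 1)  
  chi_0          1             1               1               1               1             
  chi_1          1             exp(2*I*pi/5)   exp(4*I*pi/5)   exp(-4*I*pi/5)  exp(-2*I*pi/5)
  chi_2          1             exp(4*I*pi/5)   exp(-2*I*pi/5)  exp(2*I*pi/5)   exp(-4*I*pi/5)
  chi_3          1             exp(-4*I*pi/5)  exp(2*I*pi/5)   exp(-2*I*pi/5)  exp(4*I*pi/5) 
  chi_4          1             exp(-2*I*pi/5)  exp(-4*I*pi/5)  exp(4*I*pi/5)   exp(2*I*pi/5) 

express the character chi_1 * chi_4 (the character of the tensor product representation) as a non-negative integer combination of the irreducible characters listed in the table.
chi_1 tensor chi_4 = chi_0 (all other irreducibles have multiplicity 0).

Details: The character of a tensor product is the pointwise product (chi_1 * chi_4)(C) = chi_1(C) * chi_4(C):
  {0}: (1)*(1), {1}: (exp(2*I*pi/5))*(exp(-2*I*pi/5)), {2}: (exp(4*I*pi/5))*(exp(-4*I*pi/5)), {3}: (exp(-4*I*pi/5))*(exp(4*I*pi/5)), {4}: (exp(-2*I*pi/5))*(exp(2*I*pi/5))
so (chi_1 * chi_4) takes values
  {0} -> 1, {1} -> 1, {2} -> 1, {3} -> 1, {4} -> 1.
Now take the inner product of this character with each irreducible chi from the table, <chi_1*chi_4, chi> = (1/5) sum_C |C| (chi_1*chi_4)(C) conj(chi(C)):
  <chi_1*chi_4, chi_0> = (1/5)[1*(1)*conj(1) + 1*(1)*conj(1) + 1*(1)*conj(1) + 1*(1)*conj(1) + 1*(1)*conj(1)]
      = (1/5)[(1) + (1) + (1) + (1) + (1)] = 5/5 = 1
  <chi_1*chi_4, chi_1> = (1/5)[1*(1)*conj(1) + 1*(1)*conj(exp(2*I*pi/5)) + 1*(1)*conj(exp(4*I*pi/5)) + 1*(1)*conj(exp(-4*I*pi/5)) + 1*(1)*conj(exp(-2*I*pi/5))]
      = (1/5)[(1) + (exp(-2*I*pi/5)) + (exp(-4*I*pi/5)) + (exp(4*I*pi/5)) + (exp(2*I*pi/5))] = 0/5 = 0
  <chi_1*chi_4, chi_2> = (1/5)[1*(1)*conj(1) + 1*(1)*conj(exp(4*I*pi/5)) + 1*(1)*conj(exp(-2*I*pi/5)) + 1*(1)*conj(exp(2*I*pi/5)) + 1*(1)*conj(exp(-4*I*pi/5))]
      = (1/5)[(1) + (exp(-4*I*pi/5)) + (exp(2*I*pi/5)) + (exp(-2*I*pi/5)) + (exp(4*I*pi/5))] = 0/5 = 0
  <chi_1*chi_4, chi_3> = (1/5)[1*(1)*conj(1) + 1*(1)*conj(exp(-4*I*pi/5)) + 1*(1)*conj(exp(2*I*pi/5)) + 1*(1)*conj(exp(-2*I*pi/5)) + 1*(1)*conj(exp(4*I*pi/5))]
      = (1/5)[(1) + (exp(4*I*pi/5)) + (exp(-2*I*pi/5)) + (exp(2*I*pi/5)) + (exp(-4*I*pi/5))] = 0/5 = 0
  <chi_1*chi_4, chi_4> = (1/5)[1*(1)*conj(1) + 1*(1)*conj(exp(-2*I*pi/5)) + 1*(1)*conj(exp(-4*I*pi/5)) + 1*(1)*conj(exp(4*I*pi/5)) + 1*(1)*conj(exp(2*I*pi/5))]
      = (1/5)[(1) + (exp(2*I*pi/5)) + (exp(4*I*pi/5)) + (exp(-4*I*pi/5)) + (exp(-2*I*pi/5))] = 0/5 = 0
(Exp terms are combined using exp(i*s)*conj(exp(i*t)) = exp(i*(s-t)), and sums of them are collapsed using the identity that for every m > 1 the m distinct m-th roots of unity sum to 0, e.g. 1 + exp(2*I*pi/3) + exp(-2*I*pi/3) = 0.)
Hence the multiplicities are chi_0: 1. Dimension check: dim(chi_1)*dim(chi_4) = 1*1 = 1 and sum (mult * dim) = 1*1 = 1.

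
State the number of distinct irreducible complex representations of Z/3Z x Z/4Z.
12

Proof sketch: The number of irreducible complex representations of a finite group equals its number of conjugacy classes. Z/3Z x Z/4Z is abelian of order 12, so every element is its own conjugacy class: 12 classes, so Z/3Z x Z/4Z (order 12) has exactly 12 irreducible complex representations.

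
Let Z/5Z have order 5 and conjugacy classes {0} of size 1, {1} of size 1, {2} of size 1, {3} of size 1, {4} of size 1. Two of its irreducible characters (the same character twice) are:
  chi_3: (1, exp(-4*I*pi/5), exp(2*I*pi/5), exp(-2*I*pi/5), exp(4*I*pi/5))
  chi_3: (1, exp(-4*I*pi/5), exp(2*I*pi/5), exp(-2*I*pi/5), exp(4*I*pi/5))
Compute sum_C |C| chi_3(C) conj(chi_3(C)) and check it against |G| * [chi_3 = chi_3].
Sum = 5 = |G| = 5; so <chi_3, chi_3> = 1 (norm-1 confirms irreducibility).

Explanation: Compute term by term over conjugacy classes (|C| * chi_3(C) * conj(chi_3(C))):
  1*(1)*conj(1) + 1*(exp(-4*I*pi/5))*conj(exp(-4*I*pi/5)) + 1*(exp(2*I*pi/5))*conj(exp(2*I*pi/5)) + 1*(exp(-2*I*pi/5))*conj(exp(-2*I*pi/5)) + 1*(exp(4*I*pi/5))*conj(exp(4*I*pi/5))
  = (1) + (1) + (1) + (1) + (1)
  = 5.
(Exp terms are combined using exp(i*s)*conj(exp(i*t)) = exp(i*(s-t)), and sums of them are collapsed using the identity that for every m > 1 the m distinct m-th roots of unity sum to 0, e.g. 1 + exp(2*I*pi/3) + exp(-2*I*pi/3) = 0.)
Dividing by |G| = 5 gives 5/5 = 1, matching the row-orthogonality relation <chi_3, chi_3> = [chi_3 = chi_3].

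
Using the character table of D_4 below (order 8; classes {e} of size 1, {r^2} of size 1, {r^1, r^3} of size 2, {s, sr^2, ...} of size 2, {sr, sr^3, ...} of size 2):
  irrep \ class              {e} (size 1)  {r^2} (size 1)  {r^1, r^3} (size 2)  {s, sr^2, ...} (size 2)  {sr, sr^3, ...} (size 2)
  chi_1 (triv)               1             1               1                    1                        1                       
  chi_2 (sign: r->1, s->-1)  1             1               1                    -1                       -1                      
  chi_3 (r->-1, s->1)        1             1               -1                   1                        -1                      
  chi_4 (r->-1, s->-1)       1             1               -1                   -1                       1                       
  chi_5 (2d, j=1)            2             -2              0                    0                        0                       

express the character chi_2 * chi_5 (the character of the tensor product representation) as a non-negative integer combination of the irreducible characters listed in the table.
chi_2 tensor chi_5 = chi_5 (all other irreducibles have multiplicity 0).

Argument: The character of a tensor product is the pointwise product (chi_2 * chi_5)(C) = chi_2(C) * chi_5(C):
  {e}: (1)*(2), {r^2}: (1)*(-2), {r^1, r^3}: (1)*(0), {s, sr^2, ...}: (-1)*(0), {sr, sr^3, ...}: (-1)*(0)
so (chi_2 * chi_5) takes values
  {e} -> 2, {r^2} -> -2, {r^1, r^3} -> 0, {s, sr^2, ...} -> 0, {sr, sr^3, ...} -> 0.
Now take the inner product of this character with each irreducible chi from the table, <chi_2*chi_5, chi> = (1/8) sum_C |C| (chi_2*chi_5)(C) conj(chi(C)):
  <chi_2*chi_5, chi_1> = (1/8)[1*(2)*conj(1) + 1*(-2)*conj(1) + 2*(0)*conj(1) + 2*(0)*conj(1) + 2*(0)*conj(1)]
      = (1/8)[(2) + (-2) + (0) + (0) + (0)] = 0/8 = 0
  <chi_2*chi_5, chi_2> = (1/8)[1*(2)*conj(1) + 1*(-2)*conj(1) + 2*(0)*conj(1) + 2*(0)*conj(-1) + 2*(0)*conj(-1)]
      = (1/8)[(2) + (-2) + (0) + (0) + (0)] = 0/8 = 0
  <chi_2*chi_5, chi_3> = (1/8)[1*(2)*conj(1) + 1*(-2)*conj(1) + 2*(0)*conj(-1) + 2*(0)*conj(1) + 2*(0)*conj(-1)]
      = (1/8)[(2) + (-2) + (0) + (0) + (0)] = 0/8 = 0
  <chi_2*chi_5, chi_4> = (1/8)[1*(2)*conj(1) + 1*(-2)*conj(1) + 2*(0)*conj(-1) + 2*(0)*conj(-1) + 2*(0)*conj(1)]
      = (1/8)[(2) + (-2) + (0) + (0) + (0)] = 0/8 = 0
  <chi_2*chi_5, chi_5> = (1/8)[1*(2)*conj(2) + 1*(-2)*conj(-2) + 2*(0)*conj(0) + 2*(0)*conj(0) + 2*(0)*conj(0)]
      = (1/8)[(4) + (4) + (0) + (0) + (0)] = 8/8 = 1
Hence the multiplicities are chi_5: 1. Dimension check: dim(chi_2)*dim(chi_5) = 1*2 = 2 and sum (mult * dim) = 1*2 = 2.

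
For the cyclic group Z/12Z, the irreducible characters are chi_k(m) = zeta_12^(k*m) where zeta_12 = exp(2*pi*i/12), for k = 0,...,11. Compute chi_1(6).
chi_1(6) = zeta_12^6 = -1

Derivation: chi_1(6) = zeta_12^(1*6) = zeta_12^6. Since zeta_12^12 = 1, this equals zeta_12^6 = exp(2*pi*i*6/12) = -1.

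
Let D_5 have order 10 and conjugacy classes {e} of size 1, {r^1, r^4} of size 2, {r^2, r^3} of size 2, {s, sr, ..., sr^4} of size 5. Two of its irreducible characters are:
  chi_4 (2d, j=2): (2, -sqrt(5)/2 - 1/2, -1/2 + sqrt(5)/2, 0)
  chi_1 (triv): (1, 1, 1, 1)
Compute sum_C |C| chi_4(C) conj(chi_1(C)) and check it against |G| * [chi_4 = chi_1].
Sum = 0; so <chi_4, chi_1> = 0 (distinct irreducibles are orthogonal).

Justification: Compute term by term over conjugacy classes (|C| * chi_4(C) * conj(chi_1(C))):
  1*(2)*conj(1) + 2*(-sqrt(5)/2 - 1/2)*conj(1) + 2*(-1/2 + sqrt(5)/2)*conj(1) + 5*(0)*conj(1)
  = (2) + (-sqrt(5) - 1) + (-1 + sqrt(5)) + (0)
  = 0.
Dividing by |G| = 10 gives 0/10 = 0, matching the row-orthogonality relation <chi_4, chi_1> = [chi_4 = chi_1].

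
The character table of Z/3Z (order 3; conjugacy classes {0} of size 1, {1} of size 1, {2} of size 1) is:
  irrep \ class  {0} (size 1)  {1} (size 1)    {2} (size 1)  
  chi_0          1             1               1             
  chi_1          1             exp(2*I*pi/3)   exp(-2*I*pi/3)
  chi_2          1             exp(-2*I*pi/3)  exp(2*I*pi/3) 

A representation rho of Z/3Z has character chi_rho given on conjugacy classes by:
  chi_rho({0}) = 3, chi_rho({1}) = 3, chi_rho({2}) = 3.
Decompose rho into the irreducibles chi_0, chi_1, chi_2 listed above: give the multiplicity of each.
Multiplicities: chi_0: 3, chi_1: 0, chi_2: 0.

Solution. Use <chi_rho, chi> = (1/|G|) sum_C |C| * chi_rho(C) * conj(chi(C)) with |G| = 3 for each irreducible chi in the table:
  <chi_rho, chi_0> = (1/3)[1*(3)*conj(1) + 1*(3)*conj(1) + 1*(3)*conj(1)]
      = (1/3)[(3) + (3) + (3)] = 9/3 = 3
  <chi_rho, chi_1> = (1/3)[1*(3)*conj(1) + 1*(3)*conj(exp(2*I*pi/3)) + 1*(3)*conj(exp(-2*I*pi/3))]
      = (1/3)[(3) + (3*exp(-2*I*pi/3)) + (3*exp(2*I*pi/3))] = 0/3 = 0
  <chi_rho, chi_2> = (1/3)[1*(3)*conj(1) + 1*(3)*conj(exp(-2*I*pi/3)) + 1*(3)*conj(exp(2*I*pi/3))]
      = (1/3)[(3) + (3*exp(2*I*pi/3)) + (3*exp(-2*I*pi/3))] = 0/3 = 0
(Exp terms are combined using exp(i*s)*conj(exp(i*t)) = exp(i*(s-t)), and sums of them are collapsed using the identity that for every m > 1 the m distinct m-th roots of unity sum to 0, e.g. 1 + exp(2*I*pi/3) + exp(-2*I*pi/3) = 0.)
Dimension check: dim(rho) = sum (mult * dim) = 3*1 + 0*1 + 0*1 = 3 = chi_rho(e) = 3.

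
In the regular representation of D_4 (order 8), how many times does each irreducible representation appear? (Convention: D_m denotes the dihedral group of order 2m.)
Each irreducible V_i of dimension d_i appears with multiplicity d_i, i.e. rho_reg = (direct sum over all irreducibles V_i) d_i V_i. The irreducible dimensions for D_4 are 1, 1, 1, 1, 2: 4 irreducibles of dimension 1, each with multiplicity 1; 1 irreducible of dimension 2, with multiplicity 2. Total dimension 4*1*1 + 1*2*2 = 8 = |G|.

Reasoning: General theorem: in the regular representation of a finite group G, each irreducible appears with multiplicity equal to its dimension. Check: dim(rho_reg) = sum d_i^2 = 1 + 1 + 1 + 1 + 4 = 8 = |G|.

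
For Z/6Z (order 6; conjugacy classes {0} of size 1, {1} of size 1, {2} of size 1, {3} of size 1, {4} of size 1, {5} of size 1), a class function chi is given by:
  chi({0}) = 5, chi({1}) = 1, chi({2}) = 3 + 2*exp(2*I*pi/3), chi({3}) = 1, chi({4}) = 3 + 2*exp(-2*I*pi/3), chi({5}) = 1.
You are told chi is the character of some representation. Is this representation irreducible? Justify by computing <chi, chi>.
Not irreducible (reducible): <chi, chi> = 7 > 1.

Justification: <chi, chi> = (1/|G|) sum_C |C| * |chi(C)|^2 = (1/6)[1*|5|^2 + 1*|1|^2 + 1*|3 + 2*exp(2*I*pi/3)|^2 + 1*|1|^2 + 1*|3 + 2*exp(-2*I*pi/3)|^2 + 1*|1|^2]
  = (1/6)[(25) + (1) + (7) + (1) + (7) + (1)] = 42/6 = 7.
(Exp terms are combined using exp(i*s)*conj(exp(i*t)) = exp(i*(s-t)), and sums of them are collapsed using the identity that for every m > 1 the m distinct m-th roots of unity sum to 0, e.g. 1 + exp(2*I*pi/3) + exp(-2*I*pi/3) = 0.)
A character is irreducible iff <chi, chi> = 1, so this representation is reducible.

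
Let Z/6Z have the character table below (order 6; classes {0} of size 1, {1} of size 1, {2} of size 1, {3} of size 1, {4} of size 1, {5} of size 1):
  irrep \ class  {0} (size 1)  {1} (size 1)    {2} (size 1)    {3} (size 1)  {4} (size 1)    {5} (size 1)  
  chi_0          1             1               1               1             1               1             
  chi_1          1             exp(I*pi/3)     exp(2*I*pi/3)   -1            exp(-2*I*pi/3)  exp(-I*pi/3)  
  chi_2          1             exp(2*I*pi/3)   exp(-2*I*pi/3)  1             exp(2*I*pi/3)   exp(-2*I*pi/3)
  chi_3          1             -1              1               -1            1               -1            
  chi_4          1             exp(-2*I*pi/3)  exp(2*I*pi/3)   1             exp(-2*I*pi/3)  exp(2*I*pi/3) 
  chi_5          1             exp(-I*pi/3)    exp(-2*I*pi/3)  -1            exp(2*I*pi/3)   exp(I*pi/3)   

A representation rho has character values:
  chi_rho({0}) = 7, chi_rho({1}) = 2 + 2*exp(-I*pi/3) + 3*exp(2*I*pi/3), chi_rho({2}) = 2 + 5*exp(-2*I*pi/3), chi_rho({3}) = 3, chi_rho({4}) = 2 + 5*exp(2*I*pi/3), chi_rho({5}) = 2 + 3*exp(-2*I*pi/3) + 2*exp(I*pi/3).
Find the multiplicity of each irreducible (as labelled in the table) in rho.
Multiplicities: chi_0: 2, chi_1: 0, chi_2: 3, chi_3: 0, chi_4: 0, chi_5: 2.

Solution. Use <chi_rho, chi> = (1/|G|) sum_C |C| * chi_rho(C) * conj(chi(C)) with |G| = 6 for each irreducible chi in the table:
  <chi_rho, chi_0> = (1/6)[1*(7)*conj(1) + 1*(2 + 2*exp(-I*pi/3) + 3*exp(2*I*pi/3))*conj(1) + 1*(2 + 5*exp(-2*I*pi/3))*conj(1) + 1*(3)*conj(1) + 1*(2 + 5*exp(2*I*pi/3))*conj(1) + 1*(2 + 3*exp(-2*I*pi/3) + 2*exp(I*pi/3))*conj(1)]
      = (1/6)[(7) + (2 + 2*exp(-I*pi/3) + 3*exp(2*I*pi/3)) + (2 + 5*exp(-2*I*pi/3)) + (3) + (2 + 5*exp(2*I*pi/3)) + (2 + 3*exp(-2*I*pi/3) + 2*exp(I*pi/3))] = 12/6 = 2
  <chi_rho, chi_1> = (1/6)[1*(7)*conj(1) + 1*(2 + 2*exp(-I*pi/3) + 3*exp(2*I*pi/3))*conj(exp(I*pi/3)) + 1*(2 + 5*exp(-2*I*pi/3))*conj(exp(2*I*pi/3)) + 1*(3)*conj(-1) + 1*(2 + 5*exp(2*I*pi/3))*conj(exp(-2*I*pi/3)) + 1*(2 + 3*exp(-2*I*pi/3) + 2*exp(I*pi/3))*conj(exp(-I*pi/3))]
      = (1/6)[(7) + (2*exp(-2*I*pi/3) + 2*exp(-I*pi/3) + 3*exp(I*pi/3)) + (2*exp(-2*I*pi/3) + 5*exp(2*I*pi/3)) + (-3) + (5*exp(-2*I*pi/3) + 2*exp(2*I*pi/3)) + (3*exp(-I*pi/3) + 2*exp(2*I*pi/3) + 2*exp(I*pi/3))] = 0/6 = 0
  <chi_rho, chi_2> = (1/6)[1*(7)*conj(1) + 1*(2 + 2*exp(-I*pi/3) + 3*exp(2*I*pi/3))*conj(exp(2*I*pi/3)) + 1*(2 + 5*exp(-2*I*pi/3))*conj(exp(-2*I*pi/3)) + 1*(3)*conj(1) + 1*(2 + 5*exp(2*I*pi/3))*conj(exp(2*I*pi/3)) + 1*(2 + 3*exp(-2*I*pi/3) + 2*exp(I*pi/3))*conj(exp(-2*I*pi/3))]
      = (1/6)[(7) + (1 + 2*exp(-2*I*pi/3)) + (5 + 2*exp(2*I*pi/3)) + (3) + (5 + 2*exp(-2*I*pi/3)) + (1 + 2*exp(2*I*pi/3))] = 18/6 = 3
  <chi_rho, chi_3> = (1/6)[1*(7)*conj(1) + 1*(2 + 2*exp(-I*pi/3) + 3*exp(2*I*pi/3))*conj(-1) + 1*(2 + 5*exp(-2*I*pi/3))*conj(1) + 1*(3)*conj(-1) + 1*(2 + 5*exp(2*I*pi/3))*conj(1) + 1*(2 + 3*exp(-2*I*pi/3) + 2*exp(I*pi/3))*conj(-1)]
      = (1/6)[(7) + (-2 - 3*exp(2*I*pi/3) - 2*exp(-I*pi/3)) + (2 + 5*exp(-2*I*pi/3)) + (-3) + (2 + 5*exp(2*I*pi/3)) + (-2 - 2*exp(I*pi/3) - 3*exp(-2*I*pi/3))] = 0/6 = 0
  <chi_rho, chi_4> = (1/6)[1*(7)*conj(1) + 1*(2 + 2*exp(-I*pi/3) + 3*exp(2*I*pi/3))*conj(exp(-2*I*pi/3)) + 1*(2 + 5*exp(-2*I*pi/3))*conj(exp(2*I*pi/3)) + 1*(3)*conj(1) + 1*(2 + 5*exp(2*I*pi/3))*conj(exp(-2*I*pi/3)) + 1*(2 + 3*exp(-2*I*pi/3) + 2*exp(I*pi/3))*conj(exp(2*I*pi/3))]
      = (1/6)[(7) + (3*exp(-2*I*pi/3) + 2*exp(2*I*pi/3) + 2*exp(I*pi/3)) + (2*exp(-2*I*pi/3) + 5*exp(2*I*pi/3)) + (3) + (5*exp(-2*I*pi/3) + 2*exp(2*I*pi/3)) + (2*exp(-2*I*pi/3) + 2*exp(-I*pi/3) + 3*exp(2*I*pi/3))] = 0/6 = 0
  <chi_rho, chi_5> = (1/6)[1*(7)*conj(1) + 1*(2 + 2*exp(-I*pi/3) + 3*exp(2*I*pi/3))*conj(exp(-I*pi/3)) + 1*(2 + 5*exp(-2*I*pi/3))*conj(exp(-2*I*pi/3)) + 1*(3)*conj(-1) + 1*(2 + 5*exp(2*I*pi/3))*conj(exp(2*I*pi/3)) + 1*(2 + 3*exp(-2*I*pi/3) + 2*exp(I*pi/3))*conj(exp(I*pi/3))]
      = (1/6)[(7) + (-1 + 2*exp(I*pi/3)) + (5 + 2*exp(2*I*pi/3)) + (-3) + (5 + 2*exp(-2*I*pi/3)) + (-1 + 2*exp(-I*pi/3))] = 12/6 = 2
(Exp terms are combined using exp(i*s)*conj(exp(i*t)) = exp(i*(s-t)), and sums of them are collapsed using the identity that for every m > 1 the m distinct m-th roots of unity sum to 0, e.g. 1 + exp(2*I*pi/3) + exp(-2*I*pi/3) = 0.)
Dimension check: dim(rho) = sum (mult * dim) = 2*1 + 0*1 + 3*1 + 0*1 + 0*1 + 2*1 = 7 = chi_rho(e) = 7.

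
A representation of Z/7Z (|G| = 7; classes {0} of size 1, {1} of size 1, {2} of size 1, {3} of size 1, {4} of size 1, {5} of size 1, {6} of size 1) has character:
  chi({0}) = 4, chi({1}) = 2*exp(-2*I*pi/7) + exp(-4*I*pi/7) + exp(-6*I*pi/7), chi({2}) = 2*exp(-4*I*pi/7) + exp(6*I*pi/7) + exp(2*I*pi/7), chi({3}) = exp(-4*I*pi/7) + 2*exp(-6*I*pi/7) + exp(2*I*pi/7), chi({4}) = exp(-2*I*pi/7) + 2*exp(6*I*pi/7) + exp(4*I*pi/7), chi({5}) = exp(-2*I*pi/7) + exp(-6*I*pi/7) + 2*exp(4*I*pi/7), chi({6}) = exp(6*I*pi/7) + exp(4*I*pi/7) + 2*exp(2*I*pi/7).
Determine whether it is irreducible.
Not irreducible (reducible): <chi, chi> = 6 > 1.

Reasoning: <chi, chi> = (1/|G|) sum_C |C| * |chi(C)|^2 = (1/7)[1*|4|^2 + 1*|2*exp(-2*I*pi/7) + exp(-4*I*pi/7) + exp(-6*I*pi/7)|^2 + 1*|2*exp(-4*I*pi/7) + exp(6*I*pi/7) + exp(2*I*pi/7)|^2 + 1*|exp(-4*I*pi/7) + 2*exp(-6*I*pi/7) + exp(2*I*pi/7)|^2 + 1*|exp(-2*I*pi/7) + 2*exp(6*I*pi/7) + exp(4*I*pi/7)|^2 + 1*|exp(-2*I*pi/7) + exp(-6*I*pi/7) + 2*exp(4*I*pi/7)|^2 + 1*|exp(6*I*pi/7) + exp(4*I*pi/7) + 2*exp(2*I*pi/7)|^2]
  = (1/7)[(16) + (6 + 3*exp(-2*I*pi/7) + 2*exp(-4*I*pi/7) + 2*exp(4*I*pi/7) + 3*exp(2*I*pi/7)) + (6 + 3*exp(-4*I*pi/7) + 2*exp(-6*I*pi/7) + 2*exp(6*I*pi/7) + 3*exp(4*I*pi/7)) + (6 + 2*exp(-2*I*pi/7) + 3*exp(-6*I*pi/7) + 3*exp(6*I*pi/7) + 2*exp(2*I*pi/7)) + (6 + 2*exp(-2*I*pi/7) + 3*exp(-6*I*pi/7) + 3*exp(6*I*pi/7) + 2*exp(2*I*pi/7)) + (6 + 3*exp(-4*I*pi/7) + 2*exp(-6*I*pi/7) + 2*exp(6*I*pi/7) + 3*exp(4*I*pi/7)) + (6 + 3*exp(-2*I*pi/7) + 2*exp(-4*I*pi/7) + 2*exp(4*I*pi/7) + 3*exp(2*I*pi/7))] = 42/7 = 6.
(Exp terms are combined using exp(i*s)*conj(exp(i*t)) = exp(i*(s-t)), and sums of them are collapsed using the identity that for every m > 1 the m distinct m-th roots of unity sum to 0, e.g. 1 + exp(2*I*pi/3) + exp(-2*I*pi/3) = 0.)
A character is irreducible iff <chi, chi> = 1, so this representation is reducible.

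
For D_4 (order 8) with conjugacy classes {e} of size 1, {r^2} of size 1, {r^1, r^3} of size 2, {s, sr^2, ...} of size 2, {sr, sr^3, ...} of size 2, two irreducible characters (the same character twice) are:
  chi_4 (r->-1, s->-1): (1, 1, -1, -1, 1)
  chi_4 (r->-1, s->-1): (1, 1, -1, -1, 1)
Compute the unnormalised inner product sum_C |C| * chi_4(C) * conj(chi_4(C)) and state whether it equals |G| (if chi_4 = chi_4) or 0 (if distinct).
Sum = 8 = |G| = 8; so <chi_4, chi_4> = 1 (norm-1 confirms irreducibility).

Explanation: Compute term by term over conjugacy classes (|C| * chi_4(C) * conj(chi_4(C))):
  1*(1)*conj(1) + 1*(1)*conj(1) + 2*(-1)*conj(-1) + 2*(-1)*conj(-1) + 2*(1)*conj(1)
  = (1) + (1) + (2) + (2) + (2)
  = 8.
Dividing by |G| = 8 gives 8/8 = 1, matching the row-orthogonality relation <chi_4, chi_4> = [chi_4 = chi_4].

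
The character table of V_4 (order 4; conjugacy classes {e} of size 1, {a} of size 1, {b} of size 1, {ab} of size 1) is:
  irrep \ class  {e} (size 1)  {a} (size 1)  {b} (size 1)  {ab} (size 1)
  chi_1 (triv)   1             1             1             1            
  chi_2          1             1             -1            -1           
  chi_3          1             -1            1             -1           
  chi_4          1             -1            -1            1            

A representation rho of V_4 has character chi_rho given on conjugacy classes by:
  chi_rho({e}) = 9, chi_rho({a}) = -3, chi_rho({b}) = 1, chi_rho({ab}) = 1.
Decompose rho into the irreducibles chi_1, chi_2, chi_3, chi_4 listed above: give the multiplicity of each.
Multiplicities: chi_1: 2, chi_2: 1, chi_3: 3, chi_4: 3.

Argument: Use <chi_rho, chi> = (1/|G|) sum_C |C| * chi_rho(C) * conj(chi(C)) with |G| = 4 for each irreducible chi in the table:
  <chi_rho, chi_1> = (1/4)[1*(9)*conj(1) + 1*(-3)*conj(1) + 1*(1)*conj(1) + 1*(1)*conj(1)]
      = (1/4)[(9) + (-3) + (1) + (1)] = 8/4 = 2
  <chi_rho, chi_2> = (1/4)[1*(9)*conj(1) + 1*(-3)*conj(1) + 1*(1)*conj(-1) + 1*(1)*conj(-1)]
      = (1/4)[(9) + (-3) + (-1) + (-1)] = 4/4 = 1
  <chi_rho, chi_3> = (1/4)[1*(9)*conj(1) + 1*(-3)*conj(-1) + 1*(1)*conj(1) + 1*(1)*conj(-1)]
      = (1/4)[(9) + (3) + (1) + (-1)] = 12/4 = 3
  <chi_rho, chi_4> = (1/4)[1*(9)*conj(1) + 1*(-3)*conj(-1) + 1*(1)*conj(-1) + 1*(1)*conj(1)]
      = (1/4)[(9) + (3) + (-1) + (1)] = 12/4 = 3
Dimension check: dim(rho) = sum (mult * dim) = 2*1 + 1*1 + 3*1 + 3*1 = 9 = chi_rho(e) = 9.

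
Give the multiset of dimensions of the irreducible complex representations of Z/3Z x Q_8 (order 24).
Dimensions: 1, 1, 1, 1, 1, 1, 1, 1, 1, 1, 1, 1, 2, 2, 2

Working: There are 15 irreducibles (= number of conjugacy classes). Their dimensions d_i satisfy sum d_i^2 = |G| = 24: 1 + 1 + 1 + 1 + 1 + 1 + 1 + 1 + 1 + 1 + 1 + 1 + 4 + 4 + 4 = 24. (For the product with Z/3Z: each of the 3 1-dim characters of Z/3Z tensors with each irrep of Q_8, giving 3 copies of each Q_8-dimension.)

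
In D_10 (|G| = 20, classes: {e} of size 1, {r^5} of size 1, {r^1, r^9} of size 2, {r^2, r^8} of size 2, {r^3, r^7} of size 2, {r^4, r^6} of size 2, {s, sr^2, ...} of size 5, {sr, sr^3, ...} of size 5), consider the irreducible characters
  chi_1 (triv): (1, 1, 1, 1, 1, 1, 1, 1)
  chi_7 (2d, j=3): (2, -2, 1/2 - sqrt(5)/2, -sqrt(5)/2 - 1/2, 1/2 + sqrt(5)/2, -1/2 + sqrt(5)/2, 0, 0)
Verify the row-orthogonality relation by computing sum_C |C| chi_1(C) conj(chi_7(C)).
Sum = 0; so <chi_1, chi_7> = 0 (distinct irreducibles are orthogonal).

Working: Compute term by term over conjugacy classes (|C| * chi_1(C) * conj(chi_7(C))):
  1*(1)*conj(2) + 1*(1)*conj(-2) + 2*(1)*conj(1/2 - sqrt(5)/2) + 2*(1)*conj(-sqrt(5)/2 - 1/2) + 2*(1)*conj(1/2 + sqrt(5)/2) + 2*(1)*conj(-1/2 + sqrt(5)/2) + 5*(1)*conj(0) + 5*(1)*conj(0)
  = (2) + (-2) + (1 - sqrt(5)) + (-sqrt(5) - 1) + (1 + sqrt(5)) + (-1 + sqrt(5)) + (0) + (0)
  = 0.
Dividing by |G| = 20 gives 0/20 = 0, matching the row-orthogonality relation <chi_1, chi_7> = [chi_1 = chi_7].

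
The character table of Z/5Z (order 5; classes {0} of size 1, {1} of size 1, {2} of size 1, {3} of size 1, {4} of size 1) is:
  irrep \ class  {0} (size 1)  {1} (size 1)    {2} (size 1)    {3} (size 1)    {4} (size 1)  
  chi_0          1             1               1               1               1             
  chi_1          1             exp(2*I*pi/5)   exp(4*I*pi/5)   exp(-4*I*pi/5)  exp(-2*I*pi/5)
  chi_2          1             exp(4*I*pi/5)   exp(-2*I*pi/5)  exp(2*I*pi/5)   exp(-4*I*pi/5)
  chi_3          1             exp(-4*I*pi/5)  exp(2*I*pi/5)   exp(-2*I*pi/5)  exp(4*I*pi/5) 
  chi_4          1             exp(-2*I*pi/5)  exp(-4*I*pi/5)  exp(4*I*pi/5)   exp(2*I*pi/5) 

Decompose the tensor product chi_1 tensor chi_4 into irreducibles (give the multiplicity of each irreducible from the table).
chi_1 tensor chi_4 = chi_0 (all other irreducibles have multiplicity 0).

Argument: The character of a tensor product is the pointwise product (chi_1 * chi_4)(C) = chi_1(C) * chi_4(C):
  {0}: (1)*(1), {1}: (exp(2*I*pi/5))*(exp(-2*I*pi/5)), {2}: (exp(4*I*pi/5))*(exp(-4*I*pi/5)), {3}: (exp(-4*I*pi/5))*(exp(4*I*pi/5)), {4}: (exp(-2*I*pi/5))*(exp(2*I*pi/5))
so (chi_1 * chi_4) takes values
  {0} -> 1, {1} -> 1, {2} -> 1, {3} -> 1, {4} -> 1.
Now take the inner product of this character with each irreducible chi from the table, <chi_1*chi_4, chi> = (1/5) sum_C |C| (chi_1*chi_4)(C) conj(chi(C)):
  <chi_1*chi_4, chi_0> = (1/5)[1*(1)*conj(1) + 1*(1)*conj(1) + 1*(1)*conj(1) + 1*(1)*conj(1) + 1*(1)*conj(1)]
      = (1/5)[(1) + (1) + (1) + (1) + (1)] = 5/5 = 1
  <chi_1*chi_4, chi_1> = (1/5)[1*(1)*conj(1) + 1*(1)*conj(exp(2*I*pi/5)) + 1*(1)*conj(exp(4*I*pi/5)) + 1*(1)*conj(exp(-4*I*pi/5)) + 1*(1)*conj(exp(-2*I*pi/5))]
      = (1/5)[(1) + (exp(-2*I*pi/5)) + (exp(-4*I*pi/5)) + (exp(4*I*pi/5)) + (exp(2*I*pi/5))] = 0/5 = 0
  <chi_1*chi_4, chi_2> = (1/5)[1*(1)*conj(1) + 1*(1)*conj(exp(4*I*pi/5)) + 1*(1)*conj(exp(-2*I*pi/5)) + 1*(1)*conj(exp(2*I*pi/5)) + 1*(1)*conj(exp(-4*I*pi/5))]
      = (1/5)[(1) + (exp(-4*I*pi/5)) + (exp(2*I*pi/5)) + (exp(-2*I*pi/5)) + (exp(4*I*pi/5))] = 0/5 = 0
  <chi_1*chi_4, chi_3> = (1/5)[1*(1)*conj(1) + 1*(1)*conj(exp(-4*I*pi/5)) + 1*(1)*conj(exp(2*I*pi/5)) + 1*(1)*conj(exp(-2*I*pi/5)) + 1*(1)*conj(exp(4*I*pi/5))]
      = (1/5)[(1) + (exp(4*I*pi/5)) + (exp(-2*I*pi/5)) + (exp(2*I*pi/5)) + (exp(-4*I*pi/5))] = 0/5 = 0
  <chi_1*chi_4, chi_4> = (1/5)[1*(1)*conj(1) + 1*(1)*conj(exp(-2*I*pi/5)) + 1*(1)*conj(exp(-4*I*pi/5)) + 1*(1)*conj(exp(4*I*pi/5)) + 1*(1)*conj(exp(2*I*pi/5))]
      = (1/5)[(1) + (exp(2*I*pi/5)) + (exp(4*I*pi/5)) + (exp(-4*I*pi/5)) + (exp(-2*I*pi/5))] = 0/5 = 0
(Exp terms are combined using exp(i*s)*conj(exp(i*t)) = exp(i*(s-t)), and sums of them are collapsed using the identity that for every m > 1 the m distinct m-th roots of unity sum to 0, e.g. 1 + exp(2*I*pi/3) + exp(-2*I*pi/3) = 0.)
Hence the multiplicities are chi_0: 1. Dimension check: dim(chi_1)*dim(chi_4) = 1*1 = 1 and sum (mult * dim) = 1*1 = 1.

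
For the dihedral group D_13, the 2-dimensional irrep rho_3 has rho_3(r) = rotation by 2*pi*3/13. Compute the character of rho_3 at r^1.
chi_{rho_3}(r^1) = 2*cos(2*pi*3*1/13) = 2*cos(6*pi/13)

Details: rho_3(r^1) is rotation by angle 2*pi*3*1/13, whose trace is 2*cos(2*pi*3*1/13) = 2*cos(6*pi/13).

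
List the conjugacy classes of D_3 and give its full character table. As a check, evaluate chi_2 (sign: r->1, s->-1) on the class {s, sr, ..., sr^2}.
Conjugacy classes: {e} of size 1, {r^1, r^2} of size 2, {s, sr, ..., sr^2} of size 3.
Character table:
  irrep \ class              {e} (size 1)  {r^1, r^2} (size 2)  {s, sr, ..., sr^2} (size 3)
  chi_1 (triv)               1             1                    1                          
  chi_2 (sign: r->1, s->-1)  1             1                    -1                         
  chi_3 (2d, j=1)            2             -1                   0                          

Spot check: chi_2 (sign: r->1, s->-1) on {s, sr, ..., sr^2} = -1.

Solution. D_3 has order 2*3 = 6 with 3 conjugacy classes, hence 3 irreducibles. Sum of squared dims 1 + 1 + 4 = 6 = |G|. Linear characters come from the abelianisation; the 2-dimensional irreps have character r^k -> 2*cos(2*pi*j*k/3), reflections -> 0.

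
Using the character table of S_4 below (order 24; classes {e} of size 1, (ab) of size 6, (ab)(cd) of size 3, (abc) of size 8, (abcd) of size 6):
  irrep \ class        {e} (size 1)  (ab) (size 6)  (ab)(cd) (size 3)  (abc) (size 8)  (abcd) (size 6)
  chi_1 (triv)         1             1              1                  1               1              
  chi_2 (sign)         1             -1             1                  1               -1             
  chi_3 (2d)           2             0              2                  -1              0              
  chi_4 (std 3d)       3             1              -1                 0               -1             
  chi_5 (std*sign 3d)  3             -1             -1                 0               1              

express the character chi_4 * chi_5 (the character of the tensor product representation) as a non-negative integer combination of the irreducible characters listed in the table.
chi_4 tensor chi_5 = chi_2 + chi_3 + chi_4 + chi_5 (all other irreducibles have multiplicity 0).

Proof sketch: The character of a tensor product is the pointwise product (chi_4 * chi_5)(C) = chi_4(C) * chi_5(C):
  {e}: (3)*(3), (ab): (1)*(-1), (ab)(cd): (-1)*(-1), (abc): (0)*(0), (abcd): (-1)*(1)
so (chi_4 * chi_5) takes values
  {e} -> 9, (ab) -> -1, (ab)(cd) -> 1, (abc) -> 0, (abcd) -> -1.
Now take the inner product of this character with each irreducible chi from the table, <chi_4*chi_5, chi> = (1/24) sum_C |C| (chi_4*chi_5)(C) conj(chi(C)):
  <chi_4*chi_5, chi_1> = (1/24)[1*(9)*conj(1) + 6*(-1)*conj(1) + 3*(1)*conj(1) + 8*(0)*conj(1) + 6*(-1)*conj(1)]
      = (1/24)[(9) + (-6) + (3) + (0) + (-6)] = 0/24 = 0
  <chi_4*chi_5, chi_2> = (1/24)[1*(9)*conj(1) + 6*(-1)*conj(-1) + 3*(1)*conj(1) + 8*(0)*conj(1) + 6*(-1)*conj(-1)]
      = (1/24)[(9) + (6) + (3) + (0) + (6)] = 24/24 = 1
  <chi_4*chi_5, chi_3> = (1/24)[1*(9)*conj(2) + 6*(-1)*conj(0) + 3*(1)*conj(2) + 8*(0)*conj(-1) + 6*(-1)*conj(0)]
      = (1/24)[(18) + (0) + (6) + (0) + (0)] = 24/24 = 1
  <chi_4*chi_5, chi_4> = (1/24)[1*(9)*conj(3) + 6*(-1)*conj(1) + 3*(1)*conj(-1) + 8*(0)*conj(0) + 6*(-1)*conj(-1)]
      = (1/24)[(27) + (-6) + (-3) + (0) + (6)] = 24/24 = 1
  <chi_4*chi_5, chi_5> = (1/24)[1*(9)*conj(3) + 6*(-1)*conj(-1) + 3*(1)*conj(-1) + 8*(0)*conj(0) + 6*(-1)*conj(1)]
      = (1/24)[(27) + (6) + (-3) + (0) + (-6)] = 24/24 = 1
Hence the multiplicities are chi_2: 1, chi_3: 1, chi_4: 1, chi_5: 1. Dimension check: dim(chi_4)*dim(chi_5) = 3*3 = 9 and sum (mult * dim) = 1*1 + 1*2 + 1*3 + 1*3 = 9.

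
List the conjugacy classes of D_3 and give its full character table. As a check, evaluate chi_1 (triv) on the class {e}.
Conjugacy classes: {e} of size 1, {r^1, r^2} of size 2, {s, sr, ..., sr^2} of size 3.
Character table:
  irrep \ class              {e} (size 1)  {r^1, r^2} (size 2)  {s, sr, ..., sr^2} (size 3)
  chi_1 (triv)               1             1                    1                          
  chi_2 (sign: r->1, s->-1)  1             1                    -1                         
  chi_3 (2d, j=1)            2             -1                   0                          

Spot check: chi_1 (triv) on {e} = 1.

Why: D_3 has order 2*3 = 6 with 3 conjugacy classes, hence 3 irreducibles. Sum of squared dims 1 + 1 + 4 = 6 = |G|. Linear characters come from the abelianisation; the 2-dimensional irreps have character r^k -> 2*cos(2*pi*j*k/3), reflections -> 0.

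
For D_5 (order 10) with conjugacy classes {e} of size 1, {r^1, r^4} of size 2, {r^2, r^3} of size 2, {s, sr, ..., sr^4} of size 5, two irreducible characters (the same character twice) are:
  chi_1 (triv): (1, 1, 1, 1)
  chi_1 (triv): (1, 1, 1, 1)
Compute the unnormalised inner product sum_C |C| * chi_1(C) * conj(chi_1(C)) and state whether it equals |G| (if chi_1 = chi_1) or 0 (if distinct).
Sum = 10 = |G| = 10; so <chi_1, chi_1> = 1 (norm-1 confirms irreducibility).

Explanation: Compute term by term over conjugacy classes (|C| * chi_1(C) * conj(chi_1(C))):
  1*(1)*conj(1) + 2*(1)*conj(1) + 2*(1)*conj(1) + 5*(1)*conj(1)
  = (1) + (2) + (2) + (5)
  = 10.
Dividing by |G| = 10 gives 10/10 = 1, matching the row-orthogonality relation <chi_1, chi_1> = [chi_1 = chi_1].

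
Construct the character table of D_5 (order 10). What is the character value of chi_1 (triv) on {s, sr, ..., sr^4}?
Conjugacy classes: {e} of size 1, {r^1, r^4} of size 2, {r^2, r^3} of size 2, {s, sr, ..., sr^4} of size 5.
Character table:
  irrep \ class              {e} (size 1)  {r^1, r^4} (size 2)  {r^2, r^3} (size 2)  {s, sr, ..., sr^4} (size 5)
  chi_1 (triv)               1             1                    1                    1                          
  chi_2 (sign: r->1, s->-1)  1             1                    1                    -1                         
  chi_3 (2d, j=1)            2             -1/2 + sqrt(5)/2     -sqrt(5)/2 - 1/2     0                          
  chi_4 (2d, j=2)            2             -sqrt(5)/2 - 1/2     -1/2 + sqrt(5)/2     0                          

Spot check: chi_1 (triv) on {s, sr, ..., sr^4} = 1.

Solution. D_5 has order 2*5 = 10 with 4 conjugacy classes, hence 4 irreducibles. Sum of squared dims 1 + 1 + 4 + 4 = 10 = |G|. Linear characters come from the abelianisation; the 2-dimensional irreps have character r^k -> 2*cos(2*pi*j*k/5), reflections -> 0.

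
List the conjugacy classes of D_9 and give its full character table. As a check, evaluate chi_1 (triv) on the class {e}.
Conjugacy classes: {e} of size 1, {r^1, r^8} of size 2, {r^2, r^7} of size 2, {r^3, r^6} of size 2, {r^4, r^5} of size 2, {s, sr, ..., sr^8} of size 9.
Character table:
  irrep \ class              {e} (size 1)  {r^1, r^8} (size 2)  {r^2, r^7} (size 2)  {r^3, r^6} (size 2)  {r^4, r^5} (size 2)  {s, sr, ..., sr^8} (size 9)
  chi_1 (triv)               1             1                    1                    1                    1                    1                          
  chi_2 (sign: r->1, s->-1)  1             1                    1                    1                    1                    -1                         
  chi_3 (2d, j=1)            2             2*cos(2*pi/9)        2*cos(4*pi/9)        -1                   -2*cos(pi/9)         0                          
  chi_4 (2d, j=2)            2             2*cos(4*pi/9)        -2*cos(pi/9)         -1                   2*cos(2*pi/9)        0                          
  chi_5 (2d, j=3)            2             -1                   -1                   2                    -1                   0                          
  chi_6 (2d, j=4)            2             -2*cos(pi/9)         2*cos(2*pi/9)        -1                   2*cos(4*pi/9)        0                          

Spot check: chi_1 (triv) on {e} = 1.

Explanation: D_9 has order 2*9 = 18 with 6 conjugacy classes, hence 6 irreducibles. Sum of squared dims 1 + 1 + 4 + 4 + 4 + 4 = 18 = |G|. Linear characters come from the abelianisation; the 2-dimensional irreps have character r^k -> 2*cos(2*pi*j*k/9), reflections -> 0.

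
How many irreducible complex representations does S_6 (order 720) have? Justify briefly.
11

Why: The number of irreducible complex representations of a finite group equals its number of conjugacy classes. Conjugacy classes in S_6 correspond to cycle types, i.e. partitions of 6; there are p(6) = 11 of them, so S_6 (order 720) has exactly 11 irreducible complex representations.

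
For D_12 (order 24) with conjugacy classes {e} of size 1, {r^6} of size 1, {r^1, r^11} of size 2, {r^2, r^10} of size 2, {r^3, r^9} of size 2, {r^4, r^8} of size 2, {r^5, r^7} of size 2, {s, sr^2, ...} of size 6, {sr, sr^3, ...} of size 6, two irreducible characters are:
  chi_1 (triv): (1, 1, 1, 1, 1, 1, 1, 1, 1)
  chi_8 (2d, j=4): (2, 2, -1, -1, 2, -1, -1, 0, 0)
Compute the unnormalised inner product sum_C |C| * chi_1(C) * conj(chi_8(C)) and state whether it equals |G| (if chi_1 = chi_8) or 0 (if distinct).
Sum = 0; so <chi_1, chi_8> = 0 (distinct irreducibles are orthogonal).

Justification: Compute term by term over conjugacy classes (|C| * chi_1(C) * conj(chi_8(C))):
  1*(1)*conj(2) + 1*(1)*conj(2) + 2*(1)*conj(-1) + 2*(1)*conj(-1) + 2*(1)*conj(2) + 2*(1)*conj(-1) + 2*(1)*conj(-1) + 6*(1)*conj(0) + 6*(1)*conj(0)
  = (2) + (2) + (-2) + (-2) + (4) + (-2) + (-2) + (0) + (0)
  = 0.
Dividing by |G| = 24 gives 0/24 = 0, matching the row-orthogonality relation <chi_1, chi_8> = [chi_1 = chi_8].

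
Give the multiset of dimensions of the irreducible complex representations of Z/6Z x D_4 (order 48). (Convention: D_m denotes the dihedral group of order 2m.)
Dimensions: 1, 1, 1, 1, 1, 1, 1, 1, 1, 1, 1, 1, 1, 1, 1, 1, 1, 1, 1, 1, 1, 1, 1, 1, 2, 2, 2, 2, 2, 2

Working: There are 30 irreducibles (= number of conjugacy classes). Their dimensions d_i satisfy sum d_i^2 = |G| = 48: 1 + 1 + 1 + 1 + 1 + 1 + 1 + 1 + 1 + 1 + 1 + 1 + 1 + 1 + 1 + 1 + 1 + 1 + 1 + 1 + 1 + 1 + 1 + 1 + 4 + 4 + 4 + 4 + 4 + 4 = 48. (For the product with Z/6Z: each of the 6 1-dim characters of Z/6Z tensors with each irrep of D_4, giving 6 copies of each D_4-dimension.)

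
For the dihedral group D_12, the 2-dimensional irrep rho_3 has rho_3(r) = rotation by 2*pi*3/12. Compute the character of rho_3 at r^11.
chi_{rho_3}(r^11) = 2*cos(2*pi*3*11/12) = 0

Details: rho_3(r^11) is rotation by angle 2*pi*3*11/12, whose trace is 2*cos(2*pi*3*11/12) = 0.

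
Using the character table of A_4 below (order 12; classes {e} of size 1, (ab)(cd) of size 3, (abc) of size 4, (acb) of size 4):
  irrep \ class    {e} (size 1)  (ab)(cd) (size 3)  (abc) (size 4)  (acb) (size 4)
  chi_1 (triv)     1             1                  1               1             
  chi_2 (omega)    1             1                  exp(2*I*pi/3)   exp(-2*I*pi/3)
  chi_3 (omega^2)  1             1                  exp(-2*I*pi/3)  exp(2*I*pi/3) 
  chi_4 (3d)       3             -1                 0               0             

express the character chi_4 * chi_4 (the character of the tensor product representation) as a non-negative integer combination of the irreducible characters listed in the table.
chi_4 tensor chi_4 = chi_1 + chi_2 + chi_3 + 2*chi_4 (all other irreducibles have multiplicity 0).

Working: The character of a tensor product is the pointwise product (chi_4 * chi_4)(C) = chi_4(C) * chi_4(C):
  {e}: (3)*(3), (ab)(cd): (-1)*(-1), (abc): (0)*(0), (acb): (0)*(0)
so (chi_4 * chi_4) takes values
  {e} -> 9, (ab)(cd) -> 1, (abc) -> 0, (acb) -> 0.
Now take the inner product of this character with each irreducible chi from the table, <chi_4*chi_4, chi> = (1/12) sum_C |C| (chi_4*chi_4)(C) conj(chi(C)):
  <chi_4*chi_4, chi_1> = (1/12)[1*(9)*conj(1) + 3*(1)*conj(1) + 4*(0)*conj(1) + 4*(0)*conj(1)]
      = (1/12)[(9) + (3) + (0) + (0)] = 12/12 = 1
  <chi_4*chi_4, chi_2> = (1/12)[1*(9)*conj(1) + 3*(1)*conj(1) + 4*(0)*conj(exp(2*I*pi/3)) + 4*(0)*conj(exp(-2*I*pi/3))]
      = (1/12)[(9) + (3) + (0) + (0)] = 12/12 = 1
  <chi_4*chi_4, chi_3> = (1/12)[1*(9)*conj(1) + 3*(1)*conj(1) + 4*(0)*conj(exp(-2*I*pi/3)) + 4*(0)*conj(exp(2*I*pi/3))]
      = (1/12)[(9) + (3) + (0) + (0)] = 12/12 = 1
  <chi_4*chi_4, chi_4> = (1/12)[1*(9)*conj(3) + 3*(1)*conj(-1) + 4*(0)*conj(0) + 4*(0)*conj(0)]
      = (1/12)[(27) + (-3) + (0) + (0)] = 24/12 = 2
(Exp terms are combined using exp(i*s)*conj(exp(i*t)) = exp(i*(s-t)), and sums of them are collapsed using the identity that for every m > 1 the m distinct m-th roots of unity sum to 0, e.g. 1 + exp(2*I*pi/3) + exp(-2*I*pi/3) = 0.)
Hence the multiplicities are chi_1: 1, chi_2: 1, chi_3: 1, chi_4: 2. Dimension check: dim(chi_4)*dim(chi_4) = 3*3 = 9 and sum (mult * dim) = 1*1 + 1*1 + 1*1 + 2*3 = 9.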